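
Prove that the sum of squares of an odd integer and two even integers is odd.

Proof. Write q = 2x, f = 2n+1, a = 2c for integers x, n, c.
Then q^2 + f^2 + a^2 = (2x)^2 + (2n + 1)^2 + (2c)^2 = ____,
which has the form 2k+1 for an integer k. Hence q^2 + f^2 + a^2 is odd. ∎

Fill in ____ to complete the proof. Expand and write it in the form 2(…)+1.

(2x)^2 + (2n + 1)^2 + (2c)^2 = 4c^2 + 4n^2 + 4n + 4x^2 + 1
= 2(2c^2 + 2n^2 + 2n + 2x^2) + 1.
Since 2c^2 + 2n^2 + 2n + 2x^2 is an integer, the sum of squares is of the form 2k+1 for an integer k.

2(2c^2 + 2n^2 + 2n + 2x^2) + 1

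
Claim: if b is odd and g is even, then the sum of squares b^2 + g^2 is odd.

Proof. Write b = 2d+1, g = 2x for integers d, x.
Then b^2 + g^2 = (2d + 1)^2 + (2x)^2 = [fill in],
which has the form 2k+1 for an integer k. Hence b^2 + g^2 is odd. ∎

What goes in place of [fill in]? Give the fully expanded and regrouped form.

2(2d^2 + 2d + 2x^2) + 1

Expanding: (2d + 1)^2 + (2x)^2 = 4d^2 + 4d + 4x^2 + 1.
Every term except the constant is even, so this is 2(2d^2 + 2d + 2x^2) + 1,
and 2d^2 + 2d + 2x^2 ∈ ℤ gives the required form.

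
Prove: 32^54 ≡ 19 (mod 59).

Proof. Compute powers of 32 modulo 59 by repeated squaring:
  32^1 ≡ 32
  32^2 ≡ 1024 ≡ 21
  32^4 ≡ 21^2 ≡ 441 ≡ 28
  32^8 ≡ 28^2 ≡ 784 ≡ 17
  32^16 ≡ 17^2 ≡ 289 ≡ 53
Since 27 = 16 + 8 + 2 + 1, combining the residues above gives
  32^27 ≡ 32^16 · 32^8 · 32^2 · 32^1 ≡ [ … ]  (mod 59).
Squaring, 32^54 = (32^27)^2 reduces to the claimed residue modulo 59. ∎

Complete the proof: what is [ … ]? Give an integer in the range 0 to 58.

32^16 · 32^8 · 32^2 · 32^1 ≡ 53 · 17 · 21 · 32 = 605472.
605472 mod 59 = 14, so 32^27 ≡ 14 (mod 59).

14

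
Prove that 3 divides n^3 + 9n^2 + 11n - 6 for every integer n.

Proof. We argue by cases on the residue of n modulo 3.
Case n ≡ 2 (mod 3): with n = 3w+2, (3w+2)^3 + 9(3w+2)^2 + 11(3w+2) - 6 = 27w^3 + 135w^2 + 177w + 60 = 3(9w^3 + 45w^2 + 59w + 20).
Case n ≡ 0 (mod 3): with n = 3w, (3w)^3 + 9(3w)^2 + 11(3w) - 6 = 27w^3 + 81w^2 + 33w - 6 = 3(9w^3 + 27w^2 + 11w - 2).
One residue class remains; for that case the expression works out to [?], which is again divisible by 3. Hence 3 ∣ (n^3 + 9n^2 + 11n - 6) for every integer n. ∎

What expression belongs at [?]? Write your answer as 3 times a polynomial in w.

3(9w^3 + 36w^2 + 32w + 5)

Only n ≡ 1 (mod 3) is unaccounted for. Put n = 3w+1:
(3w+1)^3 + 9(3w+1)^2 + 11(3w+1) - 6 expands to 27w^3 + 108w^2 + 96w + 15,
and factoring out 3 leaves 3(9w^3 + 36w^2 + 32w + 5).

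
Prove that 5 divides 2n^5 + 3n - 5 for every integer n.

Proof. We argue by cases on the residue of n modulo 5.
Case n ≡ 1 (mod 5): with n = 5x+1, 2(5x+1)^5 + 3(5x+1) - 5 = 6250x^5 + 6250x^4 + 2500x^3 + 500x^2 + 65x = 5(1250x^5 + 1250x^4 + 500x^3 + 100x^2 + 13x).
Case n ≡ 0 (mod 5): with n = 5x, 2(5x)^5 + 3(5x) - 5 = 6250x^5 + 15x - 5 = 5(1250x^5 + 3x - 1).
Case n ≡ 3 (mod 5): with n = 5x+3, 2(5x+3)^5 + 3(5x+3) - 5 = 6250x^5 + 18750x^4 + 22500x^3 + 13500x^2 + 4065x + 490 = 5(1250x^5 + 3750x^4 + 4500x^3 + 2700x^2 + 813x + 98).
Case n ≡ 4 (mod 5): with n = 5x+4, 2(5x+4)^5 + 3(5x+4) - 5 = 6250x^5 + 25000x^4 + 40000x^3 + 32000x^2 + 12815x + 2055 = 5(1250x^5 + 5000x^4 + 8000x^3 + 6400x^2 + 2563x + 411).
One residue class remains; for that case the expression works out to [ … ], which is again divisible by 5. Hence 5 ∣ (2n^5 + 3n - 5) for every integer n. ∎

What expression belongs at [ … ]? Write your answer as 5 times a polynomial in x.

Only n ≡ 2 (mod 5) is unaccounted for. Put n = 5x+2:
2(5x+2)^5 + 3(5x+2) - 5 expands to 6250x^5 + 12500x^4 + 10000x^3 + 4000x^2 + 815x + 65,
and factoring out 5 leaves 5(1250x^5 + 2500x^4 + 2000x^3 + 800x^2 + 163x + 13).

5(1250x^5 + 2500x^4 + 2000x^3 + 800x^2 + 163x + 13)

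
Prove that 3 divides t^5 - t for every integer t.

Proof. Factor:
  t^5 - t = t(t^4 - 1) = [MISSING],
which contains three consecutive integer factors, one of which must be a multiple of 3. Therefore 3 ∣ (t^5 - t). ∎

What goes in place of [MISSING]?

t^4 - 1 = (t^2 - 1)(t^2 + 1), and t^2 - 1 = (t-1)(t+1).
So t(t^4 - 1) = (t - 1)t(t + 1)(t^2 + 1).

(t - 1)t(t + 1)(t^2 + 1)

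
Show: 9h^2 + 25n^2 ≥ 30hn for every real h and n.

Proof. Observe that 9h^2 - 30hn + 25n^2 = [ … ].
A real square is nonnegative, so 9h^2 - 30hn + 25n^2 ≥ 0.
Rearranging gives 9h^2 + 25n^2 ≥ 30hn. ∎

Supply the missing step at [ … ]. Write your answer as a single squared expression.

The leading and trailing coefficients are 3^2 and 5^2, and 30 = 2·3·5, so the trinomial is (3h - 5n)^2.
Hence 9h^2 - 30hn + 25n^2 ≥ 0.

(3h - 5n)^2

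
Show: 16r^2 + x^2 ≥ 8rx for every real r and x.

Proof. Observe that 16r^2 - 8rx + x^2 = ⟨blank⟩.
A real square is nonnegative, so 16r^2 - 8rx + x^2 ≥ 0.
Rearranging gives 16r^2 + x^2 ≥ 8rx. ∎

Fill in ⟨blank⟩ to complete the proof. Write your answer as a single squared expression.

16r^2 - 8rx + x^2 is a perfect-square trinomial: the outer terms are (4r)^2 and (x)^2, and the cross term is -2·4r·x.
So 16r^2 - 8rx + x^2 = (4r - x)^2 ≥ 0.

(4r - x)^2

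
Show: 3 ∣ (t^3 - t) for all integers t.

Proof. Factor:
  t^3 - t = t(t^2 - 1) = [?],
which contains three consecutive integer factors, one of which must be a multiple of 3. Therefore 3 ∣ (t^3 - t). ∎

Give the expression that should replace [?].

(t - 1)t(t + 1)

t(t^2 - 1) = t(t - 1)(t + 1) = (t - 1)t(t + 1).
These three factors are consecutive integers, so their product is divisible by 3.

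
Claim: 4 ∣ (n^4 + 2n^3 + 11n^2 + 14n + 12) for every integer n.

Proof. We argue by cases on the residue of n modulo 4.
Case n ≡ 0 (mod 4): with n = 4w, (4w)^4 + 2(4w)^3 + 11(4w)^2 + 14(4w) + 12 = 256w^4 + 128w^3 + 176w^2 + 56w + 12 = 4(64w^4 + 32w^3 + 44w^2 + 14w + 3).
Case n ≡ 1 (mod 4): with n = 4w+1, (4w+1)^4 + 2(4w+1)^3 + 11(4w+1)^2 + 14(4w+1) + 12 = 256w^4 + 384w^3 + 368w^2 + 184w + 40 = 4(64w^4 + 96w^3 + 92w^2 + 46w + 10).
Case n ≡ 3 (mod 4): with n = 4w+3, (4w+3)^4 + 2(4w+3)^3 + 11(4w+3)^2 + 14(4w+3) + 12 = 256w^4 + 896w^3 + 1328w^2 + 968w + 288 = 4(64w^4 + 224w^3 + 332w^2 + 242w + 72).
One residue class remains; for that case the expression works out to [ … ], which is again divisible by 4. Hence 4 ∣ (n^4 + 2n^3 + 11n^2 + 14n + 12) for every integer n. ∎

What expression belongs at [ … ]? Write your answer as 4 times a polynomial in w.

Only n ≡ 2 (mod 4) is unaccounted for. Put n = 4w+2:
(4w+2)^4 + 2(4w+2)^3 + 11(4w+2)^2 + 14(4w+2) + 12 expands to 256w^4 + 640w^3 + 752w^2 + 456w + 116,
and factoring out 4 leaves 4(64w^4 + 160w^3 + 188w^2 + 114w + 29).

4(64w^4 + 160w^3 + 188w^2 + 114w + 29)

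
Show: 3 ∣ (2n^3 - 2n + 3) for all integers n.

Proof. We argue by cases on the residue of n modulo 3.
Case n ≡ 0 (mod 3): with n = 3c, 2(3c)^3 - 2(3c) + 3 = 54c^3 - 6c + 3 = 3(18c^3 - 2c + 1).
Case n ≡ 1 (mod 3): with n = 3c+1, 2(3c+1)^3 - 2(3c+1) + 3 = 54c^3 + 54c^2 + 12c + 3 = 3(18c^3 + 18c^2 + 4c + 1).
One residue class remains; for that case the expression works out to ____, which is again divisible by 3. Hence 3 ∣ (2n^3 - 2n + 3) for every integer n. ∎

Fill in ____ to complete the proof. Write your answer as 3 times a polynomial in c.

The residues treated are {0, 1}, so the missing case is n ≡ 2 (mod 3); write n = 3c+2.
Then 2(3c+2)^3 - 2(3c+2) + 3 = 54c^3 + 108c^2 + 66c + 15 = 3(18c^3 + 36c^2 + 22c + 5).

3(18c^3 + 36c^2 + 22c + 5)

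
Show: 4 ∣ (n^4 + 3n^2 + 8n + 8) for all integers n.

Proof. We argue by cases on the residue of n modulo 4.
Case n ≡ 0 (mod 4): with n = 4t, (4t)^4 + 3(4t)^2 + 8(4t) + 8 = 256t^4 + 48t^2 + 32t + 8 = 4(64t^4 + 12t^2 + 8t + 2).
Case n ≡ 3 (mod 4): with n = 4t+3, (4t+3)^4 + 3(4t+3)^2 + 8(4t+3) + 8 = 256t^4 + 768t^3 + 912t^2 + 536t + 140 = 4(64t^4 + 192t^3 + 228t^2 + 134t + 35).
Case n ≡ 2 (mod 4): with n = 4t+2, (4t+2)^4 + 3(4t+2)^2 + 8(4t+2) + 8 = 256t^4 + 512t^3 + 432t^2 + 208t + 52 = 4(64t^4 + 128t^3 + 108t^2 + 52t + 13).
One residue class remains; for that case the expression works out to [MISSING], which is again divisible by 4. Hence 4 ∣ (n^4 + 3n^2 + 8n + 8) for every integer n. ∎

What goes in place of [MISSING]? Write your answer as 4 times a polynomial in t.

4(64t^4 + 64t^3 + 36t^2 + 18t + 5)

The residues treated are {0, 3, 2}, so the missing case is n ≡ 1 (mod 4); write n = 4t+1.
Then (4t+1)^4 + 3(4t+1)^2 + 8(4t+1) + 8 = 256t^4 + 256t^3 + 144t^2 + 72t + 20 = 4(64t^4 + 64t^3 + 36t^2 + 18t + 5).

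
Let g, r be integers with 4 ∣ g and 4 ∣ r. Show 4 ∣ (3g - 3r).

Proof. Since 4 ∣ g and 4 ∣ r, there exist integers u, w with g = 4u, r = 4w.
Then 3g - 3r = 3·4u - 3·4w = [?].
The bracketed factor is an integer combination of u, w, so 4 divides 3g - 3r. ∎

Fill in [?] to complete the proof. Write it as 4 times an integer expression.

4(3u - 3w)

Pull the common 4 out of every term: 3·4u - 3·4w = 4(3u - 3w).
3u - 3w is an integer, which exhibits the divisibility.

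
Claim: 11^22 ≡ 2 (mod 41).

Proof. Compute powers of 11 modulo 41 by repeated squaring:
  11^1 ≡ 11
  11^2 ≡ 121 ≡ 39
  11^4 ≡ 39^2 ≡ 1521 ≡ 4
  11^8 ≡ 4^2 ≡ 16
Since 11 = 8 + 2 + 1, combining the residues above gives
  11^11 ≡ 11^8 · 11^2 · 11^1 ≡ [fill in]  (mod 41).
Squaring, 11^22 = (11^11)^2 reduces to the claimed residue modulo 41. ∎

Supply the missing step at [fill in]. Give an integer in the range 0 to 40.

11^8 · 11^2 · 11^1 ≡ 16 · 39 · 11 = 6864.
6864 mod 41 = 17, so 11^11 ≡ 17 (mod 41).

17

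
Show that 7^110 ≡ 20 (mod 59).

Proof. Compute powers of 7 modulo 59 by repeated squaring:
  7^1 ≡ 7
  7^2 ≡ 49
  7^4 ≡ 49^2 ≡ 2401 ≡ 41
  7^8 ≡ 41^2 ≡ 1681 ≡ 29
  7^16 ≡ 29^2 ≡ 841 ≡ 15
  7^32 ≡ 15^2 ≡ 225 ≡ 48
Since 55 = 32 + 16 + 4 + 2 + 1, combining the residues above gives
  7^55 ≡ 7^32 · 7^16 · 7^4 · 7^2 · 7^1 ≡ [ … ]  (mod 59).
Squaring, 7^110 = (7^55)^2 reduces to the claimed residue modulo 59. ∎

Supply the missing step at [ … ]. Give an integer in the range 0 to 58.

16

Multiply the listed residues: 48 · 15 · 41 · 49 · 7 = 720 → 29520 → 1446480 → 10125360.
Reducing modulo 59: 10125360 = 171616·59 + 16, so 7^55 ≡ 16.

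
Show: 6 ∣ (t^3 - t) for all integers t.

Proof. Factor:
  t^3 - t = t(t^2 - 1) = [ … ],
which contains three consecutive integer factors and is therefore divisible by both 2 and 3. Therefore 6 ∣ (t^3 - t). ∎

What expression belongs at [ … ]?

(t - 1)t(t + 1)

t(t^2 - 1) = t(t - 1)(t + 1) = (t - 1)t(t + 1).
These three factors are consecutive integers, so their product is divisible by 6.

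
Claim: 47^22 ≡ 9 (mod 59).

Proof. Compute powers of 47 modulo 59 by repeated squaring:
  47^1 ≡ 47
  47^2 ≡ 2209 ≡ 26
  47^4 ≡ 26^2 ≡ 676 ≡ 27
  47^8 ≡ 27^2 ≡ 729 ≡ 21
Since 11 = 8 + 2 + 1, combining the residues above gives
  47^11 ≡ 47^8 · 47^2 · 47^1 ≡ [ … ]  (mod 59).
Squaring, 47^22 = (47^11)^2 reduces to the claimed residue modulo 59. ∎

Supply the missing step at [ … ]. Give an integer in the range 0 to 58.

56

Multiply the listed residues: 21 · 26 · 47 = 546 → 25662.
Reducing modulo 59: 25662 = 434·59 + 56, so 47^11 ≡ 56.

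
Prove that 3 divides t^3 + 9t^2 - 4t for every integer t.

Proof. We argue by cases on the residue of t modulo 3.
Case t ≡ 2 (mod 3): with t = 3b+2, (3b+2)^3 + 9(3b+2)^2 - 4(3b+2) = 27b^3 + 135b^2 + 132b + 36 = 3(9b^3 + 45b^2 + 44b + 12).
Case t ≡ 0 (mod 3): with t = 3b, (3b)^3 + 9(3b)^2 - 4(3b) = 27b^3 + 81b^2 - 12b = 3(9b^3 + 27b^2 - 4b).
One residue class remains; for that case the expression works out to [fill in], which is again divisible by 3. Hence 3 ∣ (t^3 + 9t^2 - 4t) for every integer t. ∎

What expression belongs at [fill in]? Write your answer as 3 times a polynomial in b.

Only t ≡ 1 (mod 3) is unaccounted for. Put t = 3b+1:
(3b+1)^3 + 9(3b+1)^2 - 4(3b+1) expands to 27b^3 + 108b^2 + 51b + 6,
and factoring out 3 leaves 3(9b^3 + 36b^2 + 17b + 2).

3(9b^3 + 36b^2 + 17b + 2)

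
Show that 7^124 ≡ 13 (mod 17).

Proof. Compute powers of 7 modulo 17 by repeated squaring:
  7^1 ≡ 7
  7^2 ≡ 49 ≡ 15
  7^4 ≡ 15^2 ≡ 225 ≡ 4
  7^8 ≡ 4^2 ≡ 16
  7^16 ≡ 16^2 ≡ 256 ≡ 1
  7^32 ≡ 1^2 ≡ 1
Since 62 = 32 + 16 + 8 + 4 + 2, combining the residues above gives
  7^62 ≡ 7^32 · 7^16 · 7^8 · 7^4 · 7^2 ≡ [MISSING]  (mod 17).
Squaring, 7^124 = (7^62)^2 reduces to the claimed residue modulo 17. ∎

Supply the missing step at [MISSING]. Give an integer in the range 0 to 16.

Multiply the listed residues: 1 · 1 · 16 · 4 · 15 = 1 → 16 → 64 → 960.
Reducing modulo 17: 960 = 56·17 + 8, so 7^62 ≡ 8.

8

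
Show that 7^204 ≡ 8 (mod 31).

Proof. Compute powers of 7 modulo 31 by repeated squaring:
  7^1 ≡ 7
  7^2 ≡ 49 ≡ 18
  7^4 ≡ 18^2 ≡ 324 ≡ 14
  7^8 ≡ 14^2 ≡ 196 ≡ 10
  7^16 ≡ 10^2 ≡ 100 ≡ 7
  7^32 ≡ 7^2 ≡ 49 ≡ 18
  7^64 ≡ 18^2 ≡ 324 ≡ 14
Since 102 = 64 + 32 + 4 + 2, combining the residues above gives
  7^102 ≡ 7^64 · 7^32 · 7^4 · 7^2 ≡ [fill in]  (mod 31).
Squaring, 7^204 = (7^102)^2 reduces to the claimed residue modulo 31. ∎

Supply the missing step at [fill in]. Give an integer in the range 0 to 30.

16

7^64 · 7^32 · 7^4 · 7^2 ≡ 14 · 18 · 14 · 18 = 63504.
63504 mod 31 = 16, so 7^102 ≡ 16 (mod 31).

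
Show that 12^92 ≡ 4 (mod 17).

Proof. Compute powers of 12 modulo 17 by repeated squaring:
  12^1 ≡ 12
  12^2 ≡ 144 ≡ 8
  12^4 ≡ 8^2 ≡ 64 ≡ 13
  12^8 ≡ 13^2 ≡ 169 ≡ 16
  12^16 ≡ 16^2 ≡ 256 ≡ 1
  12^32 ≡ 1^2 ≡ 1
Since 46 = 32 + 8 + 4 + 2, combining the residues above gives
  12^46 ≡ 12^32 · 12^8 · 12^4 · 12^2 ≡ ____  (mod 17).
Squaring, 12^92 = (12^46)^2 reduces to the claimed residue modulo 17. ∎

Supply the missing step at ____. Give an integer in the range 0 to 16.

15

12^32 · 12^8 · 12^4 · 12^2 ≡ 1 · 16 · 13 · 8 = 1664.
1664 mod 17 = 15, so 12^46 ≡ 15 (mod 17).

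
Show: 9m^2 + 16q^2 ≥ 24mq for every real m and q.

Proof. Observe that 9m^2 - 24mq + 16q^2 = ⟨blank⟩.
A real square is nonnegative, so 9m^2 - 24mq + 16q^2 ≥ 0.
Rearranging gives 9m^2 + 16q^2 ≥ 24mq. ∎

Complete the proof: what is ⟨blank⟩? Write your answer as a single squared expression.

(3m - 4q)^2

9m^2 - 24mq + 16q^2 is a perfect-square trinomial: the outer terms are (3m)^2 and (4q)^2, and the cross term is -2·3m·4q.
So 9m^2 - 24mq + 16q^2 = (3m - 4q)^2 ≥ 0.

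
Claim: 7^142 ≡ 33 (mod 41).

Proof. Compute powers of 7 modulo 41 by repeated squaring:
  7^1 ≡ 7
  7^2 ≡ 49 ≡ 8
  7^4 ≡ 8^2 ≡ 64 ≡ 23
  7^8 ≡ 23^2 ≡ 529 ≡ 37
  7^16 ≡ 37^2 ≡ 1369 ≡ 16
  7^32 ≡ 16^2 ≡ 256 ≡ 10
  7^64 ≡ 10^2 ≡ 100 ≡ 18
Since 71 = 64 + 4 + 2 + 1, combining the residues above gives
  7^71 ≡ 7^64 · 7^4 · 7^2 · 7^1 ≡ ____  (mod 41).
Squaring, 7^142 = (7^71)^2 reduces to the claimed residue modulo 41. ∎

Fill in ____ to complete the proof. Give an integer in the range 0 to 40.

Multiply the listed residues: 18 · 23 · 8 · 7 = 414 → 3312 → 23184.
Reducing modulo 41: 23184 = 565·41 + 19, so 7^71 ≡ 19.

19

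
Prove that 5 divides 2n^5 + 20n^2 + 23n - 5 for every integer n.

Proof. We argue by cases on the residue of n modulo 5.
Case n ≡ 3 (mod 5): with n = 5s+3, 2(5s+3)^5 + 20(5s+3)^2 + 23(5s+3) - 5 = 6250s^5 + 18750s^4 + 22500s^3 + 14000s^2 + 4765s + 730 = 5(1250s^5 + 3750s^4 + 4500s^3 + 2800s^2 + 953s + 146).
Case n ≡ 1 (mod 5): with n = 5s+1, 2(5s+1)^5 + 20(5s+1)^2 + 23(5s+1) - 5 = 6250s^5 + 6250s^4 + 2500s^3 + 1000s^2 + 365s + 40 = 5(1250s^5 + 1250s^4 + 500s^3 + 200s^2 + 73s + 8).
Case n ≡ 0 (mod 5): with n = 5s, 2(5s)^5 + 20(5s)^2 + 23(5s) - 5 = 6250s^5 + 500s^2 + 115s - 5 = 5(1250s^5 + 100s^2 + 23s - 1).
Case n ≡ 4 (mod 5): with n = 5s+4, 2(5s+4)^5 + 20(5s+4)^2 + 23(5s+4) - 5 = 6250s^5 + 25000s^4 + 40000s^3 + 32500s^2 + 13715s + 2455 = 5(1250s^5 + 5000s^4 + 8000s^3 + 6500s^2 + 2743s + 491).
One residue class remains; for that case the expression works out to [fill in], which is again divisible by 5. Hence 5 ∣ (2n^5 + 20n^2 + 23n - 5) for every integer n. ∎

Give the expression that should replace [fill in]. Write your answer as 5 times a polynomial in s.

The residues treated are {3, 1, 0, 4}, so the missing case is n ≡ 2 (mod 5); write n = 5s+2.
Then 2(5s+2)^5 + 20(5s+2)^2 + 23(5s+2) - 5 = 6250s^5 + 12500s^4 + 10000s^3 + 4500s^2 + 1315s + 185 = 5(1250s^5 + 2500s^4 + 2000s^3 + 900s^2 + 263s + 37).

5(1250s^5 + 2500s^4 + 2000s^3 + 900s^2 + 263s + 37)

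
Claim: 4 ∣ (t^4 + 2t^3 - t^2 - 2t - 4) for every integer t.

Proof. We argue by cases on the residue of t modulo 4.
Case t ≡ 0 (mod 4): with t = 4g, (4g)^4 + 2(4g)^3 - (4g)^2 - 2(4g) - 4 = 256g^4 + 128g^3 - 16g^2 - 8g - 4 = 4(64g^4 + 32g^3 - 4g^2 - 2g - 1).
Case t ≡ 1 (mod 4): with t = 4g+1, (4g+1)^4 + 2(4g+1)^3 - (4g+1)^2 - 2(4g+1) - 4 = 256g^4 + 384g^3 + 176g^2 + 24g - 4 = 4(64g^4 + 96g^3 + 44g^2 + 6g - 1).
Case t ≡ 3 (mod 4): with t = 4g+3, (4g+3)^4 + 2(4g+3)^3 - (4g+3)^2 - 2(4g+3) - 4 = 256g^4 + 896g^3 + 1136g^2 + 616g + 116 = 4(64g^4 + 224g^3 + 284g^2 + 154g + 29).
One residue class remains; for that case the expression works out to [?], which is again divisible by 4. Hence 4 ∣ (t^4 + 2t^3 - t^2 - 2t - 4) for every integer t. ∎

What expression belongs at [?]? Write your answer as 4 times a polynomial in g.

Only t ≡ 2 (mod 4) is unaccounted for. Put t = 4g+2:
(4g+2)^4 + 2(4g+2)^3 - (4g+2)^2 - 2(4g+2) - 4 expands to 256g^4 + 640g^3 + 560g^2 + 200g + 20,
and factoring out 4 leaves 4(64g^4 + 160g^3 + 140g^2 + 50g + 5).

4(64g^4 + 160g^3 + 140g^2 + 50g + 5)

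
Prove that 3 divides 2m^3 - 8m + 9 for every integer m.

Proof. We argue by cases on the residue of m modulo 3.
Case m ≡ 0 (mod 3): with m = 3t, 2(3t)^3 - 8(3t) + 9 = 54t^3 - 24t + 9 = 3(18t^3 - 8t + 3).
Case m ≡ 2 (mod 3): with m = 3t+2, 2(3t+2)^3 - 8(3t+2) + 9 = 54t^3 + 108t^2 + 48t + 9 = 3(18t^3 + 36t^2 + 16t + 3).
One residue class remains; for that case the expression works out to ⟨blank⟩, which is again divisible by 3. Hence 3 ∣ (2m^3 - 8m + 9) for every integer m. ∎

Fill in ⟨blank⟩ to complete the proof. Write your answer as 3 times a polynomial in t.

3(18t^3 + 18t^2 - 2t + 1)

The residues treated are {0, 2}, so the missing case is m ≡ 1 (mod 3); write m = 3t+1.
Then 2(3t+1)^3 - 8(3t+1) + 9 = 54t^3 + 54t^2 - 6t + 3 = 3(18t^3 + 18t^2 - 2t + 1).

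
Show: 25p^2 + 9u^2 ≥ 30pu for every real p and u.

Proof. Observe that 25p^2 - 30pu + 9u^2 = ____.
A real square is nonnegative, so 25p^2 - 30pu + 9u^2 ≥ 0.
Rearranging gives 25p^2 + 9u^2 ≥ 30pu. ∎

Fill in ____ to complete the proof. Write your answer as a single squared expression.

(5p - 3u)^2

25p^2 - 30pu + 9u^2 is a perfect-square trinomial: the outer terms are (5p)^2 and (3u)^2, and the cross term is -2·5p·3u.
So 25p^2 - 30pu + 9u^2 = (5p - 3u)^2 ≥ 0.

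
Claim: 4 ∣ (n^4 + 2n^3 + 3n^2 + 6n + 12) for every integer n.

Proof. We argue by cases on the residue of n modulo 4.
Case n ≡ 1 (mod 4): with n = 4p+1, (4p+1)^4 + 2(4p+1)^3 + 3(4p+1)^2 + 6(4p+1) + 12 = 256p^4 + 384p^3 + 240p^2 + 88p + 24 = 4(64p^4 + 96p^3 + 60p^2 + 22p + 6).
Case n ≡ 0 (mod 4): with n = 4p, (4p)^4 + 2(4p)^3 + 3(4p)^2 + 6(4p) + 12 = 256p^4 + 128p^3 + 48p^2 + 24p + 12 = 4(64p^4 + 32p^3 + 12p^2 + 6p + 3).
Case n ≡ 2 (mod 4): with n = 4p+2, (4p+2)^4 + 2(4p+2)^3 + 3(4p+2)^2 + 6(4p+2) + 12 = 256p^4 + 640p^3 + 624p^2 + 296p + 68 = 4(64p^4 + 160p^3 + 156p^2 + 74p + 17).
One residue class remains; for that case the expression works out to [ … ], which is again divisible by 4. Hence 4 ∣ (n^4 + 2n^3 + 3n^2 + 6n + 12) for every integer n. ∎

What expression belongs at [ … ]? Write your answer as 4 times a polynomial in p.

The residues treated are {1, 0, 2}, so the missing case is n ≡ 3 (mod 4); write n = 4p+3.
Then (4p+3)^4 + 2(4p+3)^3 + 3(4p+3)^2 + 6(4p+3) + 12 = 256p^4 + 896p^3 + 1200p^2 + 744p + 192 = 4(64p^4 + 224p^3 + 300p^2 + 186p + 48).

4(64p^4 + 224p^3 + 300p^2 + 186p + 48)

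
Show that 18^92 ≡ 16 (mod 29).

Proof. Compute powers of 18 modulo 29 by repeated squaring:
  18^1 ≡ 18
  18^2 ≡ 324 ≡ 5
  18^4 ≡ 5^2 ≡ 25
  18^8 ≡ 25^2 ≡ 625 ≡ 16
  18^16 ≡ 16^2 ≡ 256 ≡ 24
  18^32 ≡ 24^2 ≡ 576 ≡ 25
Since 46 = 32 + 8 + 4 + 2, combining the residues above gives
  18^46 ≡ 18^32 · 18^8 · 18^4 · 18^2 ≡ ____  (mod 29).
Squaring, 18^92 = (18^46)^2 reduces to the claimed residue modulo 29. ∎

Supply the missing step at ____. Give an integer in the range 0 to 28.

18^32 · 18^8 · 18^4 · 18^2 ≡ 25 · 16 · 25 · 5 = 50000.
50000 mod 29 = 4, so 18^46 ≡ 4 (mod 29).

4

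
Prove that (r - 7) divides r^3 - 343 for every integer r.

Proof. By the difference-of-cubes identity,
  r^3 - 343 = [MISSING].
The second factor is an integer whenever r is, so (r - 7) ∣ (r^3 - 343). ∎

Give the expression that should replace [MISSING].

(r - 7)(r^2 + 7r + 49)

Polynomial division of r^3 - 343 by r - 7 leaves remainder 0 and quotient r^2 + 7r + 49.
Hence r^3 - 343 = (r - 7)(r^2 + 7r + 49).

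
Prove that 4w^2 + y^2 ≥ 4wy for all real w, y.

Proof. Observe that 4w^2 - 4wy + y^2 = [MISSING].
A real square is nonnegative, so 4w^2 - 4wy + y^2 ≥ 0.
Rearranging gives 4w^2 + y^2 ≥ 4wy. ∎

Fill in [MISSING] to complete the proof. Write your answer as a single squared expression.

(2w - y)^2

4w^2 - 4wy + y^2 is a perfect-square trinomial: the outer terms are (2w)^2 and (y)^2, and the cross term is -2·2w·y.
So 4w^2 - 4wy + y^2 = (2w - y)^2 ≥ 0.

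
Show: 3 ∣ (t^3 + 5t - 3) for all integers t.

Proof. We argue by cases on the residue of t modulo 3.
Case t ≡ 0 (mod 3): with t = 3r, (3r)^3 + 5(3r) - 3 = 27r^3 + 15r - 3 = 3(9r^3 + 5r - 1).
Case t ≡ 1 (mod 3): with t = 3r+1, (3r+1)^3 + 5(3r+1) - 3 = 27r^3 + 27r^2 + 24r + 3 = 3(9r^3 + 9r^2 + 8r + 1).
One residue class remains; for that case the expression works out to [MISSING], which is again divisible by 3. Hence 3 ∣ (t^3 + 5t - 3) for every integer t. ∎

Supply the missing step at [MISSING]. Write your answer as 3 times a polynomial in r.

The residues treated are {0, 1}, so the missing case is t ≡ 2 (mod 3); write t = 3r+2.
Then (3r+2)^3 + 5(3r+2) - 3 = 27r^3 + 54r^2 + 51r + 15 = 3(9r^3 + 18r^2 + 17r + 5).

3(9r^3 + 18r^2 + 17r + 5)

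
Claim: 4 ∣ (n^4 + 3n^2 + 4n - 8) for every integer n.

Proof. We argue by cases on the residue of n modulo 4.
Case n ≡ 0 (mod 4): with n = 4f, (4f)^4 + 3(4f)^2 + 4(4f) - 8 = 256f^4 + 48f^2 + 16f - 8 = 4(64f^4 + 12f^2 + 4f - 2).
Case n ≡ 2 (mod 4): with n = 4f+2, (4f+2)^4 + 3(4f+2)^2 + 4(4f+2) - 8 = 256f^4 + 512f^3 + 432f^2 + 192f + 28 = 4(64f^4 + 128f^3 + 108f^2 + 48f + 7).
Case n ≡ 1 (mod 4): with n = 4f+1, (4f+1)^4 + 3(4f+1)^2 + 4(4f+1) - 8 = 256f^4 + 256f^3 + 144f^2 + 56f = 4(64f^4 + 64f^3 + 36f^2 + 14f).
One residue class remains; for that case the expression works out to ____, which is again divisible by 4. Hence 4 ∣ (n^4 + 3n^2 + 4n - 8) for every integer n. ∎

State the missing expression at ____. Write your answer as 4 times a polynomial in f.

4(64f^4 + 192f^3 + 228f^2 + 130f + 28)

The residues treated are {0, 2, 1}, so the missing case is n ≡ 3 (mod 4); write n = 4f+3.
Then (4f+3)^4 + 3(4f+3)^2 + 4(4f+3) - 8 = 256f^4 + 768f^3 + 912f^2 + 520f + 112 = 4(64f^4 + 192f^3 + 228f^2 + 130f + 28).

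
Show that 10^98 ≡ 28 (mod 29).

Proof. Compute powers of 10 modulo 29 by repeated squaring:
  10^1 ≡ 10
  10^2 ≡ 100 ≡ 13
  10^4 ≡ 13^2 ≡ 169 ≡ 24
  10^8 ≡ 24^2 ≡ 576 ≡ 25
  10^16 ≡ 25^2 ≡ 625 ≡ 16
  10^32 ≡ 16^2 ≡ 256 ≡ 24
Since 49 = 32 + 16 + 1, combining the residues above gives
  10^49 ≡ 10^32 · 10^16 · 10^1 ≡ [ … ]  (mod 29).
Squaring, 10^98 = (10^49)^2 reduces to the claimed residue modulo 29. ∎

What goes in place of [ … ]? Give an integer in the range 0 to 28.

10^32 · 10^16 · 10^1 ≡ 24 · 16 · 10 = 3840.
3840 mod 29 = 12, so 10^49 ≡ 12 (mod 29).

12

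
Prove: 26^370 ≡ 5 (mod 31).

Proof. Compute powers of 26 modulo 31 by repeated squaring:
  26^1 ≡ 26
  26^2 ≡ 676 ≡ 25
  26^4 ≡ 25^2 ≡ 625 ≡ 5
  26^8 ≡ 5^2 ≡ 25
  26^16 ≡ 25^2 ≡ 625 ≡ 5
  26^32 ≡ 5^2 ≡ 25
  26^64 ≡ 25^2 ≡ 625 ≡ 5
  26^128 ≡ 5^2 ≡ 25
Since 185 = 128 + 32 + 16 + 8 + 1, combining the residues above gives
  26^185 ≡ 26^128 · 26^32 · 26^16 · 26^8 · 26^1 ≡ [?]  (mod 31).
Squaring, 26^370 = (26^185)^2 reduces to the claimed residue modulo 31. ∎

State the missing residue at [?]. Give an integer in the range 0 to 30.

Multiply the listed residues: 25 · 25 · 5 · 25 · 26 = 625 → 3125 → 78125 → 2031250.
Reducing modulo 31: 2031250 = 65524·31 + 6, so 26^185 ≡ 6.

6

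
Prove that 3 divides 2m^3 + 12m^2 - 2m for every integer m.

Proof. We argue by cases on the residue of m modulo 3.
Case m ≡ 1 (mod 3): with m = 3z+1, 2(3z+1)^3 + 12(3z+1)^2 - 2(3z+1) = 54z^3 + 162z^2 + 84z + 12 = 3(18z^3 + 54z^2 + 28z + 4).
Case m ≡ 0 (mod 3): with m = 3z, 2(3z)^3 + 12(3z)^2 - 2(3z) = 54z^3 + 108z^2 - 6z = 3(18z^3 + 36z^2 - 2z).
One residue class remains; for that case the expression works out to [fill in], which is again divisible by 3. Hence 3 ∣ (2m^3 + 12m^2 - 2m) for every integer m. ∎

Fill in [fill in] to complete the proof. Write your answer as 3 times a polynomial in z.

The residues treated are {1, 0}, so the missing case is m ≡ 2 (mod 3); write m = 3z+2.
Then 2(3z+2)^3 + 12(3z+2)^2 - 2(3z+2) = 54z^3 + 216z^2 + 210z + 60 = 3(18z^3 + 72z^2 + 70z + 20).

3(18z^3 + 72z^2 + 70z + 20)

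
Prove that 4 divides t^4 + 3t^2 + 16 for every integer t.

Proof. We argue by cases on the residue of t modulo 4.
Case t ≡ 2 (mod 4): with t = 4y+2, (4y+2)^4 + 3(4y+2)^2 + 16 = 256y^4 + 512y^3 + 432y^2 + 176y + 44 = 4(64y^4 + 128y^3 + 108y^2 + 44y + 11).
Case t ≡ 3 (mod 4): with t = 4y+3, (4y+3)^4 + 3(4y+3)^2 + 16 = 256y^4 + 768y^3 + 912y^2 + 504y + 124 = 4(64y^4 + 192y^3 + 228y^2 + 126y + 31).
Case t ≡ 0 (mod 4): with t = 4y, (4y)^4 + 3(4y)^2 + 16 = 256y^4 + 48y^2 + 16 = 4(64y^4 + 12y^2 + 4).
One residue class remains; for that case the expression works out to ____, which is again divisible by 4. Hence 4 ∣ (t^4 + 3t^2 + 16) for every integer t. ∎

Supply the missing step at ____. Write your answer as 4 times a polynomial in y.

4(64y^4 + 64y^3 + 36y^2 + 10y + 5)

The residues treated are {2, 3, 0}, so the missing case is t ≡ 1 (mod 4); write t = 4y+1.
Then (4y+1)^4 + 3(4y+1)^2 + 16 = 256y^4 + 256y^3 + 144y^2 + 40y + 20 = 4(64y^4 + 64y^3 + 36y^2 + 10y + 5).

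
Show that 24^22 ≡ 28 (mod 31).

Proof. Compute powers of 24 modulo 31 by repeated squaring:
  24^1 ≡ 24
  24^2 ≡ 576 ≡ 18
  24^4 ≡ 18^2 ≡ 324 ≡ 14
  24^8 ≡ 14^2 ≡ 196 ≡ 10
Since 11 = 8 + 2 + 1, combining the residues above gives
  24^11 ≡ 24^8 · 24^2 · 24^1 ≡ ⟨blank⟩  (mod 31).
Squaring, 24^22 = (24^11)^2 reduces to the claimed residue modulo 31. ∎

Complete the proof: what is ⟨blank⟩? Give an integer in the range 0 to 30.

11

Multiply the listed residues: 10 · 18 · 24 = 180 → 4320.
Reducing modulo 31: 4320 = 139·31 + 11, so 24^11 ≡ 11.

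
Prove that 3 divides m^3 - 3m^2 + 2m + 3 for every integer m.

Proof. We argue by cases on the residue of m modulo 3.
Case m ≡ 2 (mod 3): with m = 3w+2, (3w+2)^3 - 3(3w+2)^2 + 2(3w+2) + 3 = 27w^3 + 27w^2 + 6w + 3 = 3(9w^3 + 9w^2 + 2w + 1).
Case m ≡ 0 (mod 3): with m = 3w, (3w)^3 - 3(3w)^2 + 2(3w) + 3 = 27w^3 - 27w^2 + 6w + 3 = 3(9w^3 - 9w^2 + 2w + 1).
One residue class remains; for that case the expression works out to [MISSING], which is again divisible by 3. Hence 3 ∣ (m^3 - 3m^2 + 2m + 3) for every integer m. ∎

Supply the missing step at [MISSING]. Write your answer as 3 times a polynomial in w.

3(9w^3 - w + 1)

Only m ≡ 1 (mod 3) is unaccounted for. Put m = 3w+1:
(3w+1)^3 - 3(3w+1)^2 + 2(3w+1) + 3 expands to 27w^3 - 3w + 3,
and factoring out 3 leaves 3(9w^3 - w + 1).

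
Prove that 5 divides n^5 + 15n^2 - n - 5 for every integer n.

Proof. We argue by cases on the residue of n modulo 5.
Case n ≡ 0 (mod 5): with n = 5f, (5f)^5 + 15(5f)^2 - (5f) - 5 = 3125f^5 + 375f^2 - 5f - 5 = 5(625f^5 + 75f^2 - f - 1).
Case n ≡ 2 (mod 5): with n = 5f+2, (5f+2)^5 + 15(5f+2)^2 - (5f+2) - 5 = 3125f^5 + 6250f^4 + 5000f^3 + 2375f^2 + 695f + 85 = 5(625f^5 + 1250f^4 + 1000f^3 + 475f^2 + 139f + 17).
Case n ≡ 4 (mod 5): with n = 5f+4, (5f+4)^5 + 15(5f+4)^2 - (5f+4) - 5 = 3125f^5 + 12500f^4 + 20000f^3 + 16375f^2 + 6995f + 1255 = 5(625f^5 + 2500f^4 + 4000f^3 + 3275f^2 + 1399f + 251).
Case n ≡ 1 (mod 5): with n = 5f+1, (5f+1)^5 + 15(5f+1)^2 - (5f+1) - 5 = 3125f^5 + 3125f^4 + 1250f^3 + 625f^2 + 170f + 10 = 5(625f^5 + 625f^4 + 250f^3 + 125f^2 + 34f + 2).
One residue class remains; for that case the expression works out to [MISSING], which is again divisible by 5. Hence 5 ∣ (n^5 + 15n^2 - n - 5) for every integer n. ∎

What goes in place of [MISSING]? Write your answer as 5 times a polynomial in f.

The residues treated are {0, 2, 4, 1}, so the missing case is n ≡ 3 (mod 5); write n = 5f+3.
Then (5f+3)^5 + 15(5f+3)^2 - (5f+3) - 5 = 3125f^5 + 9375f^4 + 11250f^3 + 7125f^2 + 2470f + 370 = 5(625f^5 + 1875f^4 + 2250f^3 + 1425f^2 + 494f + 74).

5(625f^5 + 1875f^4 + 2250f^3 + 1425f^2 + 494f + 74)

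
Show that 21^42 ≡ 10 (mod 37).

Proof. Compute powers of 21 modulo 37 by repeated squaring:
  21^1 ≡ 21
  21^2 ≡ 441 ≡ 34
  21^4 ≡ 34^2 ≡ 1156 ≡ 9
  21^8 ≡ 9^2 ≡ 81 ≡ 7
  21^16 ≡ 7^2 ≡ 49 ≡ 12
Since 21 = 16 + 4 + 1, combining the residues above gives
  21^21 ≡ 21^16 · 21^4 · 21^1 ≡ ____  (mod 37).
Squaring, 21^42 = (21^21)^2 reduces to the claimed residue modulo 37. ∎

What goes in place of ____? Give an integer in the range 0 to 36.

Multiply the listed residues: 12 · 9 · 21 = 108 → 2268.
Reducing modulo 37: 2268 = 61·37 + 11, so 21^21 ≡ 11.

11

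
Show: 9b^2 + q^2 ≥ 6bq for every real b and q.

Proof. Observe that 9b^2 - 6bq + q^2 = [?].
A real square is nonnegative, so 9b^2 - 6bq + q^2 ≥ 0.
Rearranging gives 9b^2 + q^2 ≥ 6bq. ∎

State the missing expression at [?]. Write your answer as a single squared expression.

(3b - q)^2

9b^2 - 6bq + q^2 is a perfect-square trinomial: the outer terms are (3b)^2 and (q)^2, and the cross term is -2·3b·q.
So 9b^2 - 6bq + q^2 = (3b - q)^2 ≥ 0.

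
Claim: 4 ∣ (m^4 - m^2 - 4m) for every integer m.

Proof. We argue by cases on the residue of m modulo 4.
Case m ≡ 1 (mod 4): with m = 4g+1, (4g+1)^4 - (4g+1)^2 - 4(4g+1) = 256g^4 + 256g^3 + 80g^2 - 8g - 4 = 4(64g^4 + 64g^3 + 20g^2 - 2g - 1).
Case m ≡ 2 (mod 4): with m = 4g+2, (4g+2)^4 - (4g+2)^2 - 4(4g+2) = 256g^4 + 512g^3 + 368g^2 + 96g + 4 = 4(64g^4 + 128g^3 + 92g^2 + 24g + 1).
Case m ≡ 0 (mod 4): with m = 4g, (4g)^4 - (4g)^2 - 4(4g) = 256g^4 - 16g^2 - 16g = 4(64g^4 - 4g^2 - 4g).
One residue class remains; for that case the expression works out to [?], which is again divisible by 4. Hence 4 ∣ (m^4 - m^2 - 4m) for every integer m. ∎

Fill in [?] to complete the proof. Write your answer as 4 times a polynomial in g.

4(64g^4 + 192g^3 + 212g^2 + 98g + 15)

The residues treated are {1, 2, 0}, so the missing case is m ≡ 3 (mod 4); write m = 4g+3.
Then (4g+3)^4 - (4g+3)^2 - 4(4g+3) = 256g^4 + 768g^3 + 848g^2 + 392g + 60 = 4(64g^4 + 192g^3 + 212g^2 + 98g + 15).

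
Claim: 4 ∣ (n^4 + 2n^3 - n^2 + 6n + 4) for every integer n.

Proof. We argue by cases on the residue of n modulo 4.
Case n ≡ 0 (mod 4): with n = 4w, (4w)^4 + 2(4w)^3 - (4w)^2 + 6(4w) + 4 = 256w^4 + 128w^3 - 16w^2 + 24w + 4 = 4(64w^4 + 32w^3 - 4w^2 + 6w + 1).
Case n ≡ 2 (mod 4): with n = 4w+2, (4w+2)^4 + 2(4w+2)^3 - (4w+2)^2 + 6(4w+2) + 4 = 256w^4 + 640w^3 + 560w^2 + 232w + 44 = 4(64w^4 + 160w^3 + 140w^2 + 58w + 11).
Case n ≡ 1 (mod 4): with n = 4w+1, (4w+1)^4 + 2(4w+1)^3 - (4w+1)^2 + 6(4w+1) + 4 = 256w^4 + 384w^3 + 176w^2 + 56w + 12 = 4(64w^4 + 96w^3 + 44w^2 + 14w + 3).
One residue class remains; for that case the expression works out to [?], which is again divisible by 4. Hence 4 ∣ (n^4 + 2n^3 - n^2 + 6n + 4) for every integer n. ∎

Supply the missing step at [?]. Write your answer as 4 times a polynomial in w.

The residues treated are {0, 2, 1}, so the missing case is n ≡ 3 (mod 4); write n = 4w+3.
Then (4w+3)^4 + 2(4w+3)^3 - (4w+3)^2 + 6(4w+3) + 4 = 256w^4 + 896w^3 + 1136w^2 + 648w + 148 = 4(64w^4 + 224w^3 + 284w^2 + 162w + 37).

4(64w^4 + 224w^3 + 284w^2 + 162w + 37)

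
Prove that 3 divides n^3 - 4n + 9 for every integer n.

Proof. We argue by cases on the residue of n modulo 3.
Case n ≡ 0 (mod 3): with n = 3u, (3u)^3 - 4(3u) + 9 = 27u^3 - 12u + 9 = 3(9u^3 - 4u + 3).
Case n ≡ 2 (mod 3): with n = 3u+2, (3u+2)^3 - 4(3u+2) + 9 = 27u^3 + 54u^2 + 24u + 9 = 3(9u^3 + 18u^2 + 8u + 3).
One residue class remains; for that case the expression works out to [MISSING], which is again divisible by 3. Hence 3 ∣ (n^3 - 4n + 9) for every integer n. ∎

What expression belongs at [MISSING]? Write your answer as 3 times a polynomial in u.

The residues treated are {0, 2}, so the missing case is n ≡ 1 (mod 3); write n = 3u+1.
Then (3u+1)^3 - 4(3u+1) + 9 = 27u^3 + 27u^2 - 3u + 6 = 3(9u^3 + 9u^2 - u + 2).

3(9u^3 + 9u^2 - u + 2)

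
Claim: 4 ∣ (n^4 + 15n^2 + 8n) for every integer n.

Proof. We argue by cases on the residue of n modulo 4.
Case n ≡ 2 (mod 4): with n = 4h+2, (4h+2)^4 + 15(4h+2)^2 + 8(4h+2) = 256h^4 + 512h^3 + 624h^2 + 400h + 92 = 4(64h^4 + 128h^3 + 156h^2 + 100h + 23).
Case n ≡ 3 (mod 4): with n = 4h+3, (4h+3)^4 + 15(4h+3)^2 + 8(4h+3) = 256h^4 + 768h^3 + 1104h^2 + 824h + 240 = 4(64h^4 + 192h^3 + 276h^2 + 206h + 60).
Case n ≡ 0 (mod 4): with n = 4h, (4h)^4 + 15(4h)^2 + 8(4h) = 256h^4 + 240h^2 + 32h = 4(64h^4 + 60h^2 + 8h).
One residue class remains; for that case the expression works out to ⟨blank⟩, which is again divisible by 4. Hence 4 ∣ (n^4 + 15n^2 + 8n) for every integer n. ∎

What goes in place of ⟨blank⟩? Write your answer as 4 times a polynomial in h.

4(64h^4 + 64h^3 + 84h^2 + 42h + 6)

Only n ≡ 1 (mod 4) is unaccounted for. Put n = 4h+1:
(4h+1)^4 + 15(4h+1)^2 + 8(4h+1) expands to 256h^4 + 256h^3 + 336h^2 + 168h + 24,
and factoring out 4 leaves 4(64h^4 + 64h^3 + 84h^2 + 42h + 6).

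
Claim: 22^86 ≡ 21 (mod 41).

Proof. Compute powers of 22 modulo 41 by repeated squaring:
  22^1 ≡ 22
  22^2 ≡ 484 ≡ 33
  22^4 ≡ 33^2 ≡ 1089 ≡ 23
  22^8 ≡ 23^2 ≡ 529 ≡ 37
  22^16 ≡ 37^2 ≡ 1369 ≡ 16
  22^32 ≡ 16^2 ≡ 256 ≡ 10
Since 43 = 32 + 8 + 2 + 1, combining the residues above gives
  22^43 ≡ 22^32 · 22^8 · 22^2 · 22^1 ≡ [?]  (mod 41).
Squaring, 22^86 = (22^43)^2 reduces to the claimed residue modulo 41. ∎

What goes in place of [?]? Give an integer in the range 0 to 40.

29

22^32 · 22^8 · 22^2 · 22^1 ≡ 10 · 37 · 33 · 22 = 268620.
268620 mod 41 = 29, so 22^43 ≡ 29 (mod 41).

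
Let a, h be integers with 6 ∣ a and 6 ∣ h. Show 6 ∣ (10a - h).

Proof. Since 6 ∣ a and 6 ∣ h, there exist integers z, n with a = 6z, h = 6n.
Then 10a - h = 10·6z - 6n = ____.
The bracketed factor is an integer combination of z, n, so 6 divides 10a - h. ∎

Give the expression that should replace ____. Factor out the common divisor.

6(-n + 10z)

Pull the common 6 out of every term: 10·6z - 6n = 6(-n + 10z).
-n + 10z is an integer, which exhibits the divisibility.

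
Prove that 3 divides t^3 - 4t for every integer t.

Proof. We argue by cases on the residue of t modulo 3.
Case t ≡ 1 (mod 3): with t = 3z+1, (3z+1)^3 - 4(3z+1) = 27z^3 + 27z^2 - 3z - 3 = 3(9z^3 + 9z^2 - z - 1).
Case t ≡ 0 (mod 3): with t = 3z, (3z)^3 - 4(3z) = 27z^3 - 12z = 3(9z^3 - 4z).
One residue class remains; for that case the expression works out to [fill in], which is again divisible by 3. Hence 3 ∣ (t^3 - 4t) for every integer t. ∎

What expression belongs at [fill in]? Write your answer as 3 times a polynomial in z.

3(9z^3 + 18z^2 + 8z)

Only t ≡ 2 (mod 3) is unaccounted for. Put t = 3z+2:
(3z+2)^3 - 4(3z+2) expands to 27z^3 + 54z^2 + 24z,
and factoring out 3 leaves 3(9z^3 + 18z^2 + 8z).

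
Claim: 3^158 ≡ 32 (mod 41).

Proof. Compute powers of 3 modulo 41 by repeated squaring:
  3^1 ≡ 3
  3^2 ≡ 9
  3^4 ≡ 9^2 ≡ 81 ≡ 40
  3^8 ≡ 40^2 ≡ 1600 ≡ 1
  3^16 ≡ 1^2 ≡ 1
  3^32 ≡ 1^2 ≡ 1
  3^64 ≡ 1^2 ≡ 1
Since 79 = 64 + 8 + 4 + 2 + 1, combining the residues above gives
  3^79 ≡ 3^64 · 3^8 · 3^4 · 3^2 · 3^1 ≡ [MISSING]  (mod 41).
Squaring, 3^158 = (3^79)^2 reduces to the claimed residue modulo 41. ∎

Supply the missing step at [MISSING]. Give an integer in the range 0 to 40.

3^64 · 3^8 · 3^4 · 3^2 · 3^1 ≡ 1 · 1 · 40 · 9 · 3 = 1080.
1080 mod 41 = 14, so 3^79 ≡ 14 (mod 41).

14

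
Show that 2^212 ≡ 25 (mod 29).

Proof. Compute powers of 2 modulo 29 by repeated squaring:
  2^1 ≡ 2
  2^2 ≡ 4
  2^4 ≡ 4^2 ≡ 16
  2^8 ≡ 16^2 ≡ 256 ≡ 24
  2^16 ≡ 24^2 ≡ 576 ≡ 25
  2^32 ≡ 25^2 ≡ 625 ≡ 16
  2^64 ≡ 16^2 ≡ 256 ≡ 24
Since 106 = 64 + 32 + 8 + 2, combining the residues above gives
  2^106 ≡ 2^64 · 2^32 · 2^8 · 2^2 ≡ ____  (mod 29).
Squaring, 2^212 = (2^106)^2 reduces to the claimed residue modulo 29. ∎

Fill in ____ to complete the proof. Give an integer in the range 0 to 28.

2^64 · 2^32 · 2^8 · 2^2 ≡ 24 · 16 · 24 · 4 = 36864.
36864 mod 29 = 5, so 2^106 ≡ 5 (mod 29).

5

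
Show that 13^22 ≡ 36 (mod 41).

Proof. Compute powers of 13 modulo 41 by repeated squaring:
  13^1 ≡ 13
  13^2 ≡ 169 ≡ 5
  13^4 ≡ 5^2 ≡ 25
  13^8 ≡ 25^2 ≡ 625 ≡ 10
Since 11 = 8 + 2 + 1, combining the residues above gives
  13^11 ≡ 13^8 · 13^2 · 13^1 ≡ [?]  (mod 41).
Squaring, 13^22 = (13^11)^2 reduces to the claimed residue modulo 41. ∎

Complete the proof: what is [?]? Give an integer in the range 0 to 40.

35

Multiply the listed residues: 10 · 5 · 13 = 50 → 650.
Reducing modulo 41: 650 = 15·41 + 35, so 13^11 ≡ 35.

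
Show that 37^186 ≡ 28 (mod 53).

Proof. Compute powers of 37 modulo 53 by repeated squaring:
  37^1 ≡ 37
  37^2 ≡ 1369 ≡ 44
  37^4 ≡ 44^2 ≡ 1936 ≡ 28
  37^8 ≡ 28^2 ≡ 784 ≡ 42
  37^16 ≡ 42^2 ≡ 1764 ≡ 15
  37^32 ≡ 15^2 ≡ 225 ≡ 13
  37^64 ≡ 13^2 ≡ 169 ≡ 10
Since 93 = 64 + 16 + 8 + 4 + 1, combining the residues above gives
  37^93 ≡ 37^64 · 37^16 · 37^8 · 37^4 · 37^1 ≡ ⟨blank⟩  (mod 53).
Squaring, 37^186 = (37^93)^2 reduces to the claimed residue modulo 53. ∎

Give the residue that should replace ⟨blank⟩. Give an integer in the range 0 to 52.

9

37^64 · 37^16 · 37^8 · 37^4 · 37^1 ≡ 10 · 15 · 42 · 28 · 37 = 6526800.
6526800 mod 53 = 9, so 37^93 ≡ 9 (mod 53).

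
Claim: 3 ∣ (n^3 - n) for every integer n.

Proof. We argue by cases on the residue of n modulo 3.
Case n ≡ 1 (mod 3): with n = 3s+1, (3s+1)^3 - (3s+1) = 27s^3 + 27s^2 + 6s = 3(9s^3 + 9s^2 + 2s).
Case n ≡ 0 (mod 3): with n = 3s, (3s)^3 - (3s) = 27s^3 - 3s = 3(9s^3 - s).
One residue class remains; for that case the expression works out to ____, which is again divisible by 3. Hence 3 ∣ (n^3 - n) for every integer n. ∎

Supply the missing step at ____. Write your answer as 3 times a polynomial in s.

Only n ≡ 2 (mod 3) is unaccounted for. Put n = 3s+2:
(3s+2)^3 - (3s+2) expands to 27s^3 + 54s^2 + 33s + 6,
and factoring out 3 leaves 3(9s^3 + 18s^2 + 11s + 2).

3(9s^3 + 18s^2 + 11s + 2)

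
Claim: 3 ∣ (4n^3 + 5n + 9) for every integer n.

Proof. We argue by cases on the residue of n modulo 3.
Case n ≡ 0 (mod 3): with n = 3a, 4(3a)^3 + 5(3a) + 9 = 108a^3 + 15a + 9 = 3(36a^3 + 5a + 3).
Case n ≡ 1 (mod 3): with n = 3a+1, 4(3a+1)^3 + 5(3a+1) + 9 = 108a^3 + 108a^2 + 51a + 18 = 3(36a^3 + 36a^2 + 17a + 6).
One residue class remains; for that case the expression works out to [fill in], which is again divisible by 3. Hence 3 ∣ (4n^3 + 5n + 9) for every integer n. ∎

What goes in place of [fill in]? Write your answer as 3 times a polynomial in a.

The residues treated are {0, 1}, so the missing case is n ≡ 2 (mod 3); write n = 3a+2.
Then 4(3a+2)^3 + 5(3a+2) + 9 = 108a^3 + 216a^2 + 159a + 51 = 3(36a^3 + 72a^2 + 53a + 17).

3(36a^3 + 72a^2 + 53a + 17)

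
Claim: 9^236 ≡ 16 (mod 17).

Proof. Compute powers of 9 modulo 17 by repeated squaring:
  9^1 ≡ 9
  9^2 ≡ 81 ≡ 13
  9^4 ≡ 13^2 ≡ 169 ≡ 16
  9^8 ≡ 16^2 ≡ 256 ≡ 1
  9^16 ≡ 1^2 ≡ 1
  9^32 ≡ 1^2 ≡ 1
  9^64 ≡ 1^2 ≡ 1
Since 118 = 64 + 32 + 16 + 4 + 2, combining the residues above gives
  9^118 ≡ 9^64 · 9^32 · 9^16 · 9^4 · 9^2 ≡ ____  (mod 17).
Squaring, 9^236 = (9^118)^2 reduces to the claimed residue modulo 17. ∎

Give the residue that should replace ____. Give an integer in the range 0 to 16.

9^64 · 9^32 · 9^16 · 9^4 · 9^2 ≡ 1 · 1 · 1 · 16 · 13 = 208.
208 mod 17 = 4, so 9^118 ≡ 4 (mod 17).

4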